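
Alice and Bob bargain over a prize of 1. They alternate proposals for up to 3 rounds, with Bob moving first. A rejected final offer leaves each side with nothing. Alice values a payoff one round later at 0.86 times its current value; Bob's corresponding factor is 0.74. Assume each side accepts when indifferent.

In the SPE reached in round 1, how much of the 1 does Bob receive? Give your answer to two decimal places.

0.78

Round 3 (Bob proposes): rejection yields 0 for Alice; Bob offers 0 and keeps 1.
Round 2 (Alice proposes): Bob can get 1 next round, worth 0.74 × 1 = 0.74 now; Alice offers that and keeps 0.26.
Round 1 (Bob proposes): Alice can get 0.26 next round, worth 0.86 × 0.26 = 0.2236 now; Bob offers that and keeps 0.7764.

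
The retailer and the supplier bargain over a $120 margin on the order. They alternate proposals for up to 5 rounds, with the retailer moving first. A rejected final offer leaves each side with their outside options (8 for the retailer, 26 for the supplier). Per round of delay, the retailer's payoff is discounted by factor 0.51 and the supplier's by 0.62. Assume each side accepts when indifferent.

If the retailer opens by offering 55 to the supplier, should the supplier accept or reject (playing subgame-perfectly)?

Accept

Round 5 (the retailer proposes): the supplier gets 26 if talks fail, so the retailer offers 26 and keeps 94.
Round 4 (the supplier proposes): the retailer can get 94 next round, worth 0.51 × 94 = 47.94 now, so the supplier offers 47.94, keeping 72.06.
Round 3 (the retailer proposes): the supplier can get 72.06 next round, worth 0.62 × 72.06 = 44.6772 now. The retailer offers 44.6772 and keeps 120 − 44.6772 = 75.3228.
Round 2 (the supplier proposes): the retailer can get 75.3228 next round, worth 0.51 × 75.3228 = 38.414628 now; the supplier offers that and keeps 81.585372.
So by rejecting in round 1, the supplier gets 81.585372 next round, worth 0.62 × 81.585372 = 50.58293064 now.
Offer 55 ≥ 50.58293064, so the supplier accepts.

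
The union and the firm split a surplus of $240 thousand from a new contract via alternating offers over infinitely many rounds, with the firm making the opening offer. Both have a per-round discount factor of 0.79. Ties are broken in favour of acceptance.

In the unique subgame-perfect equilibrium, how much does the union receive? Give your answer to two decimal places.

When the firm proposes, the union accepts any offer worth at least 0.79 times what the union would get by proposing next round; and vice versa.
This gives x = 240 − 0.79y and y = 240 − 0.79x, where x and y are each side's share when it proposes.
Hence (1 − 0.79·0.79)x = 240(1 − 0.79), i.e. 0.3759·x = 50.4.
x ≈ 134.0782; the union's share is 240 − x ≈ 105.9218.

105.92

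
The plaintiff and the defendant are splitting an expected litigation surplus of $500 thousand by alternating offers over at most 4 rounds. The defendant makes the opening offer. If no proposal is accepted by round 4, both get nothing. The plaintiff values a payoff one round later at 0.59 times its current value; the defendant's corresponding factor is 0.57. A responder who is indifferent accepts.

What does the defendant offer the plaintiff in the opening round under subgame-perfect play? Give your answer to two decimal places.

Round 4 (the plaintiff proposes): rejection yields 0 for the defendant; the plaintiff offers 0 and keeps 500.
Round 3 (the defendant proposes): the plaintiff can get 500 next round, worth 0.59 × 500 = 295 now. The defendant offers 295 and keeps 500 − 295 = 205.
Round 2 (the plaintiff proposes): the defendant can get 205 next round, worth 0.57 × 205 = 116.85 now. The plaintiff offers 116.85 and keeps 500 − 116.85 = 383.15.
Round 1 (the defendant proposes): the plaintiff can get 383.15 next round, worth 0.59 × 383.15 = 226.0585 now, so the defendant offers 226.0585, keeping 273.9415.

226.06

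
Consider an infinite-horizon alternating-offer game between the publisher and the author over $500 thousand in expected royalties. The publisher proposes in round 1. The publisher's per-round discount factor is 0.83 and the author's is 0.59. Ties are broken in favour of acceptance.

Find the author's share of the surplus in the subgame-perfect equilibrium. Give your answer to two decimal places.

Let x be the publisher's share when the publisher proposes and y be the author's share when the author proposes.
The author accepts iff offered ≥ 0.59·y, so x = 500 − 0.59y. Symmetrically y = 500 − 0.83x.
Substituting: x = 500 − 0.59(500 − 0.83x), giving x(1 − 0.83·0.59) = 500(1 − 0.59).
So x = 500 × 0.41 / 0.5103 ≈ 401.7245, and the author receives 500 − x ≈ 98.2755.

98.28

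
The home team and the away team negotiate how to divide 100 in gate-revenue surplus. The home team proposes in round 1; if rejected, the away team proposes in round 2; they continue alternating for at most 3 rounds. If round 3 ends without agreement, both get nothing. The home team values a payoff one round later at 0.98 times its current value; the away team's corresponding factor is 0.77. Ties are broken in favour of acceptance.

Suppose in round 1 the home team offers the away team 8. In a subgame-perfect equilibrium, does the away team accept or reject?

Accept

Round 3 (the home team proposes): rejection yields 0 for the away team; the home team offers 0 and keeps 100.
Round 2 (the away team proposes): the home team can get 100 next round, worth 0.98 × 100 = 98 now, so the away team offers 98, keeping 2.
So by rejecting in round 1, the away team gets 2 next round, worth 0.77 × 2 = 1.54 now.
Offer 8 ≥ 1.54, so the away team accepts.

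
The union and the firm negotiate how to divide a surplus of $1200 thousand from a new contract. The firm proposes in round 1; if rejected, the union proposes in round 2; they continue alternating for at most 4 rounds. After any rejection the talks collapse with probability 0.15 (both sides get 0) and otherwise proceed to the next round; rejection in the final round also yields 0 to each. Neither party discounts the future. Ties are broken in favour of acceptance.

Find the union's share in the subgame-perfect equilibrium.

By backward induction:
Round 4 (the union proposes): the firm will accept anything ≥ 0, so the union offers 0 and keeps 1200.
Round 3 (the firm proposes): rejecting gives the union an expected 0.85 × 1200 = 1020; the firm offers that and keeps 180.
Round 2 (the union proposes): rejecting gives the firm an expected 0.85 × 180 = 153; the union offers that and keeps 1047.
Round 1 (the firm proposes): rejecting gives the union an expected 0.85 × 1047 = 889.95; the firm offers that and keeps 310.05.

889.95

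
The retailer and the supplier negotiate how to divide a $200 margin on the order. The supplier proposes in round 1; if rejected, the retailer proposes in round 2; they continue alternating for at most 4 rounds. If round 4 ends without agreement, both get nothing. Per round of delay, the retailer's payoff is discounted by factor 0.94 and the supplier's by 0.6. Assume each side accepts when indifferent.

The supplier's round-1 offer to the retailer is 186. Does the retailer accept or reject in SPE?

Round 4 (the retailer proposes): rejection yields 0 for the supplier; the retailer offers 0 and keeps 200.
Round 3 (the supplier proposes): the retailer can get 200 next round, worth 0.94 × 200 = 188 now, so the supplier offers 188, keeping 12.
Round 2 (the retailer proposes): the supplier can get 12 next round, worth 0.6 × 12 = 7.2 now, so the retailer offers 7.2, keeping 192.8.
So by rejecting in round 1, the retailer gets 192.8 next round, worth 0.94 × 192.8 = 181.232 now.
Offer 186 ≥ 181.232, so the retailer accepts.

Accept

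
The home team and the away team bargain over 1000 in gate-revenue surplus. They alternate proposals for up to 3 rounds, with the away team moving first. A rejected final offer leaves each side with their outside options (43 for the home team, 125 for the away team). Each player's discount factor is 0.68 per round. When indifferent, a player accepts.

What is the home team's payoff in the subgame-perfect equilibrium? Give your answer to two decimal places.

237.48

Solve by backward induction from round 3.
Round 3 (the away team proposes): the home team gets 43 if talks fail, so the away team offers 43 and keeps 957.
Round 2 (the home team proposes): the away team can get 957 next round, worth 0.68 × 957 = 650.76 now; the home team offers that and keeps 349.24.
Round 1 (the away team proposes): the home team can get 349.24 next round, worth 0.68 × 349.24 = 237.4832 now, so the away team offers 237.4832, keeping 762.5168.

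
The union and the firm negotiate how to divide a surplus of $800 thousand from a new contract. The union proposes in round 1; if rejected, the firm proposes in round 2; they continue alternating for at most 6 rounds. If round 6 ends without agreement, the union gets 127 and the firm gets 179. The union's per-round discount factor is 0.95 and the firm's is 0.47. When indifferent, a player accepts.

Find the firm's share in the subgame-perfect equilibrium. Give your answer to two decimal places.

Solve by backward induction from round 6.
Round 6 (the firm proposes): the union gets 127 if talks fail, so the firm offers 127 and keeps 673.
Round 5 (the union proposes): the firm can get 673 next round, worth 0.47 × 673 = 316.31 now, so the union offers 316.31, keeping 483.69.
Round 4 (the firm proposes): the union can get 483.69 next round, worth 0.95 × 483.69 = 459.5055 now. The firm offers 459.5055 and keeps 800 − 459.5055 = 340.4945.
Round 3 (the union proposes): the firm can get 340.4945 next round, worth 0.47 × 340.4945 = 160.032415 now; the union offers that and keeps 639.967585.
Round 2 (the firm proposes): the union can get 639.967585 next round, worth 0.95 × 639.967585 = 607.96920575 now, so the firm offers 607.96920575, keeping 192.03079425.
Round 1 (the union proposes): the firm can get 192.03079425 next round, worth 0.47 × 192.03079425 = 90.2544732975 now. The union offers 90.2544732975 and keeps 800 − 90.2544732975 = 709.7455267025.

90.25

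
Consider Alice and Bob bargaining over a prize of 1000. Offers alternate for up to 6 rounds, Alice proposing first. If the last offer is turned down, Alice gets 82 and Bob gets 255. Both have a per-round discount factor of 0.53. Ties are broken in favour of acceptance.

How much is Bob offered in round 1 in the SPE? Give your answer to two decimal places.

Solve by backward induction from round 6.
Round 6 (Bob proposes): Alice gets 82 if talks fail, so Bob offers 82 and keeps 918.
Round 5 (Alice proposes): Bob can get 918 next round, worth 0.53 × 918 = 486.54 now; Alice offers that and keeps 513.46.
Round 4 (Bob proposes): Alice can get 513.46 next round, worth 0.53 × 513.46 = 272.1338 now, so Bob offers 272.1338, keeping 727.8662.
Round 3 (Alice proposes): Bob can get 727.8662 next round, worth 0.53 × 727.8662 = 385.769086 now, so Alice offers 385.769086, keeping 614.230914.
Round 2 (Bob proposes): Alice can get 614.230914 next round, worth 0.53 × 614.230914 = 325.54238442 now; Bob offers that and keeps 674.45761558.
Round 1 (Alice proposes): Bob can get 674.45761558 next round, worth 0.53 × 674.45761558 = 357.4625362574 now, so Alice offers 357.4625362574, keeping 642.5374637426.

357.46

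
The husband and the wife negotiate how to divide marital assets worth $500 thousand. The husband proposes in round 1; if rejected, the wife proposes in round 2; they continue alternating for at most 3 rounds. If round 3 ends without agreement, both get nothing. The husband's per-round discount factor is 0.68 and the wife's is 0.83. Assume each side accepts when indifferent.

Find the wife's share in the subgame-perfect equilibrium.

132.8

Round 3 (the husband proposes): rejection yields 0 for the wife; the husband offers 0 and keeps 500.
Round 2 (the wife proposes): the husband can get 500 next round, worth 0.68 × 500 = 340 now; the wife offers that and keeps 160.
Round 1 (the husband proposes): the wife can get 160 next round, worth 0.83 × 160 = 132.8 now; the husband offers that and keeps 367.2.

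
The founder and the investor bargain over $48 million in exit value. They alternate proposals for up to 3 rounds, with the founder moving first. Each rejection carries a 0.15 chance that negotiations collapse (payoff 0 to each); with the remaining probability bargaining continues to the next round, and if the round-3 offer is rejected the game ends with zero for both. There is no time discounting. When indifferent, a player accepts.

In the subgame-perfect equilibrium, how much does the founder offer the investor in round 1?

6.12

By backward induction:
Round 3 (the founder proposes): the investor will accept anything ≥ 0, so the founder offers 0 and keeps 48.
Round 2 (the investor proposes): rejecting gives the founder an expected 0.85 × 48 = 40.8. The investor offers 40.8 and keeps 48 − 40.8 = 7.2.
Round 1 (the founder proposes): rejecting gives the investor an expected 0.85 × 7.2 = 6.12. The founder offers 6.12 and keeps 48 − 6.12 = 41.88.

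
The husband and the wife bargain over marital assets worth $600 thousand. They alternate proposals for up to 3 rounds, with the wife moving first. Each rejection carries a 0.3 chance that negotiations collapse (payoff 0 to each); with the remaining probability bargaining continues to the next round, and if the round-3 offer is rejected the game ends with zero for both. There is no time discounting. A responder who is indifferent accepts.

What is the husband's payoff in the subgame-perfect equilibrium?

126

Round 3 (the wife proposes): rejection yields 0 for the husband; the wife offers 0 and keeps 600.
Round 2 (the husband proposes): rejecting gives the wife an expected 0.7 × 600 = 420, so the husband offers 420, keeping 180.
Round 1 (the wife proposes): rejecting gives the husband an expected 0.7 × 180 = 126. The wife offers 126 and keeps 600 − 126 = 474.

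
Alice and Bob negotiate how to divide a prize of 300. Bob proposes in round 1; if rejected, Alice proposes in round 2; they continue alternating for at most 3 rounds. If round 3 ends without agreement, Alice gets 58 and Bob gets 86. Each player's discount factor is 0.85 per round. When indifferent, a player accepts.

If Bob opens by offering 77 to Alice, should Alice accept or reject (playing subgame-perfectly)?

Work out Alice's continuation value if the offer is rejected.
Round 3 (Bob proposes): Alice gets 58 if talks fail, so Bob offers 58 and keeps 242.
Round 2 (Alice proposes): Bob can get 242 next round, worth 0.85 × 242 = 205.7 now. Alice offers 205.7 and keeps 300 − 205.7 = 94.3.
So by rejecting in round 1, Alice gets 94.3 next round, worth 0.85 × 94.3 = 80.155 now.
Offer 77 < 80.155, so Alice rejects.

Reject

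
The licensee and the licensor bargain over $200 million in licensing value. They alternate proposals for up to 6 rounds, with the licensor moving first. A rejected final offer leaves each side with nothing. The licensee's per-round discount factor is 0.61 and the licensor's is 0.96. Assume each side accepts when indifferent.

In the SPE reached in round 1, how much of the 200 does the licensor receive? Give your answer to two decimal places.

150.43

Round 6 (the licensee proposes): rejection yields 0 for the licensor; the licensee offers 0 and keeps 200.
Round 5 (the licensor proposes): the licensee can get 200 next round, worth 0.61 × 200 = 122 now; the licensor offers that and keeps 78.
Round 4 (the licensee proposes): the licensor can get 78 next round, worth 0.96 × 78 = 74.88 now; the licensee offers that and keeps 125.12.
Round 3 (the licensor proposes): the licensee can get 125.12 next round, worth 0.61 × 125.12 = 76.3232 now. The licensor offers 76.3232 and keeps 200 − 76.3232 = 123.6768.
Round 2 (the licensee proposes): the licensor can get 123.6768 next round, worth 0.96 × 123.6768 = 118.729728 now; the licensee offers that and keeps 81.270272.
Round 1 (the licensor proposes): the licensee can get 81.270272 next round, worth 0.61 × 81.270272 = 49.57486592 now; the licensor offers that and keeps 150.42513408.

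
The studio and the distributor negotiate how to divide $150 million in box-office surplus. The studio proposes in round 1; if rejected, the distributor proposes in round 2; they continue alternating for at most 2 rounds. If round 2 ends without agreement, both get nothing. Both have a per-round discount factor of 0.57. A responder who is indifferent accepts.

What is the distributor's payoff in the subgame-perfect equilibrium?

By backward induction:
Round 2 (the distributor proposes): rejection yields 0 for the studio; the distributor offers 0 and keeps 150.
Round 1 (the studio proposes): the distributor can get 150 next round, worth 0.57 × 150 = 85.5 now. The studio offers 85.5 and keeps 150 − 85.5 = 64.5.

85.5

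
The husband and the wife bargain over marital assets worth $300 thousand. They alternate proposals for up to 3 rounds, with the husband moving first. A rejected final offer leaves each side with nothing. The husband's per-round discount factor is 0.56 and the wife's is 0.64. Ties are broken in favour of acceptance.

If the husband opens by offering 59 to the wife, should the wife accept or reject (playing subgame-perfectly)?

Round 3 (the husband proposes): the wife will accept anything ≥ 0, so the husband offers 0 and keeps 300.
Round 2 (the wife proposes): the husband can get 300 next round, worth 0.56 × 300 = 168 now; the wife offers that and keeps 132.
So by rejecting in round 1, the wife gets 132 next round, worth 0.64 × 132 = 84.48 now.
Offer 59 < 84.48, so the wife rejects.

Reject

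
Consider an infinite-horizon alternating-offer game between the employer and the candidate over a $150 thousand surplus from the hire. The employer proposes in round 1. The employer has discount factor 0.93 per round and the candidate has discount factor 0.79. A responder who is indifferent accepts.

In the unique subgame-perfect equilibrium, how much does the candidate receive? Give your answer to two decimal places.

31.27

In a stationary SPE each proposer offers the other exactly their discounted continuation value.
If the employer keeps x when proposing and the candidate keeps y when proposing, then x = 150 − 0.79y and y = 150 − 0.93x.
Solving: x = 150(1 − 0.79) / (1 − 0.93·0.79) = 31.5 / 0.2653 ≈ 118.7335.
The candidate gets 150 − 118.7335 ≈ 31.2665.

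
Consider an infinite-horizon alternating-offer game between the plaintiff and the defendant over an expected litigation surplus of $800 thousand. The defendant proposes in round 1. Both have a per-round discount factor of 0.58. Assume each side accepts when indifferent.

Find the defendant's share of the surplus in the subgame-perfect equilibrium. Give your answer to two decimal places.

506.33

Let x be the defendant's share when the defendant proposes and y be the plaintiff's share when the plaintiff proposes.
The plaintiff accepts iff offered ≥ 0.58·y, so x = 800 − 0.58y. Symmetrically y = 800 − 0.58x.
Substituting: x = 800 − 0.58(800 − 0.58x), giving x(1 − 0.58·0.58) = 800(1 − 0.58).
So x = 800 × 0.42 / 0.6636 ≈ 506.3291, and the plaintiff receives 800 − x ≈ 293.6709.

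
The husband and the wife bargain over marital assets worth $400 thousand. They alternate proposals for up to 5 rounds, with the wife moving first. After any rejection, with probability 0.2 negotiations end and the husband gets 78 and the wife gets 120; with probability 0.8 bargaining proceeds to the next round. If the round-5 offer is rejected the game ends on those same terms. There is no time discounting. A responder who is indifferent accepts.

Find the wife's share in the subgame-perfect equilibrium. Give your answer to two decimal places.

By backward induction:
Round 5 (the wife proposes): the husband gets 78 if talks fail, so the wife offers 78 and keeps 322.
Round 4 (the husband proposes): rejecting gives the wife an expected 0.8 × 322 + 0.2 × 120 = 281.6, so the husband offers 281.6, keeping 118.4.
Round 3 (the wife proposes): rejecting gives the husband an expected 0.8 × 118.4 + 0.2 × 78 = 110.32. The wife offers 110.32 and keeps 400 − 110.32 = 289.68.
Round 2 (the husband proposes): rejecting gives the wife an expected 0.8 × 289.68 + 0.2 × 120 = 255.744. The husband offers 255.744 and keeps 400 − 255.744 = 144.256.
Round 1 (the wife proposes): rejecting gives the husband an expected 0.8 × 144.256 + 0.2 × 78 = 131.0048; the wife offers that and keeps 268.9952.

269.00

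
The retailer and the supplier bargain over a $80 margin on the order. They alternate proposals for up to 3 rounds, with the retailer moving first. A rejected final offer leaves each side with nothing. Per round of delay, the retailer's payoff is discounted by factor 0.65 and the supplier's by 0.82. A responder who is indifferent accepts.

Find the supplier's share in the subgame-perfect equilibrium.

22.96

Round 3 (the retailer proposes): rejection yields 0 for the supplier; the retailer offers 0 and keeps 80.
Round 2 (the supplier proposes): the retailer can get 80 next round, worth 0.65 × 80 = 52 now; the supplier offers that and keeps 28.
Round 1 (the retailer proposes): the supplier can get 28 next round, worth 0.82 × 28 = 22.96 now; the retailer offers that and keeps 57.04.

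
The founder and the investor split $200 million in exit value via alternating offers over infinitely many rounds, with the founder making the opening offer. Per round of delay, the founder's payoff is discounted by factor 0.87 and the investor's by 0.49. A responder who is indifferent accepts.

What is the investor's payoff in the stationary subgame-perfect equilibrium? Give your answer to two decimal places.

When the founder proposes, the investor accepts any offer worth at least 0.49 times what the investor would get by proposing next round; and vice versa.
This gives x = 200 − 0.49y and y = 200 − 0.87x, where x and y are each side's share when it proposes.
Hence (1 − 0.49·0.87)x = 200(1 − 0.49), i.e. 0.5737·x = 102.
x ≈ 177.7933; the investor's share is 200 − x ≈ 22.2067.

22.21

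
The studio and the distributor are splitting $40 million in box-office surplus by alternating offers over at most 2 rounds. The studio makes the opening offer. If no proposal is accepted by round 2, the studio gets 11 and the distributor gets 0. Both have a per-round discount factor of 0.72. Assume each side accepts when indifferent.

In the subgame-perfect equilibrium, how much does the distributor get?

20.88

Work backward from the last round.
Round 2 (the distributor proposes): the studio gets 11 if talks fail, so the distributor offers 11 and keeps 29.
Round 1 (the studio proposes): the distributor can get 29 next round, worth 0.72 × 29 = 20.88 now. The studio offers 20.88 and keeps 40 − 20.88 = 19.12.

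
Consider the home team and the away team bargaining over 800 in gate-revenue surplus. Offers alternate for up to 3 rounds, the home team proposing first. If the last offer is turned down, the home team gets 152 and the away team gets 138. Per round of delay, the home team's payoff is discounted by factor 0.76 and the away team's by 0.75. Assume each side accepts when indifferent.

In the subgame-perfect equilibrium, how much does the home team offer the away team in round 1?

222.66

By backward induction:
Round 3 (the home team proposes): the away team gets 138 if talks fail, so the home team offers 138 and keeps 662.
Round 2 (the away team proposes): the home team can get 662 next round, worth 0.76 × 662 = 503.12 now. The away team offers 503.12 and keeps 800 − 503.12 = 296.88.
Round 1 (the home team proposes): the away team can get 296.88 next round, worth 0.75 × 296.88 = 222.66 now. The home team offers 222.66 and keeps 800 − 222.66 = 577.34.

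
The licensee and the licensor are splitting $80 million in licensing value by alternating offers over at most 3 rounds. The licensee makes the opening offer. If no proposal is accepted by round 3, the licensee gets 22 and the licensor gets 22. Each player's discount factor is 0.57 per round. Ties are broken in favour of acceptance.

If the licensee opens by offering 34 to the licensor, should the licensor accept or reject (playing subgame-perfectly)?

Accept

Round 3 (the licensee proposes): the licensor gets 22 if talks fail, so the licensee offers 22 and keeps 58.
Round 2 (the licensor proposes): the licensee can get 58 next round, worth 0.57 × 58 = 33.06 now. The licensor offers 33.06 and keeps 80 − 33.06 = 46.94.
So by rejecting in round 1, the licensor gets 46.94 next round, worth 0.57 × 46.94 = 26.7558 now.
Offer 34 ≥ 26.7558, so the licensor accepts.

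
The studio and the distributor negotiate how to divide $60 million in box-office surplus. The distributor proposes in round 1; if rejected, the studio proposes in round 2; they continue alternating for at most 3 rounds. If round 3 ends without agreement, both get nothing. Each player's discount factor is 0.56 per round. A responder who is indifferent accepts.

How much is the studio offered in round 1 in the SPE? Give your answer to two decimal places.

14.78

Round 3 (the distributor proposes): rejection yields 0 for the studio; the distributor offers 0 and keeps 60.
Round 2 (the studio proposes): the distributor can get 60 next round, worth 0.56 × 60 = 33.6 now; the studio offers that and keeps 26.4.
Round 1 (the distributor proposes): the studio can get 26.4 next round, worth 0.56 × 26.4 = 14.784 now, so the distributor offers 14.784, keeping 45.216.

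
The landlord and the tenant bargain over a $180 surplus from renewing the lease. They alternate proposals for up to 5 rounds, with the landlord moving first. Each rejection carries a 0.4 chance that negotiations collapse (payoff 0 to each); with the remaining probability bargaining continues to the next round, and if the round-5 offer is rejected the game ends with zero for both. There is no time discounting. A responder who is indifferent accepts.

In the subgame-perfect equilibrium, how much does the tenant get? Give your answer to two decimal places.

Round 5 (the landlord proposes): rejection yields 0 for the tenant; the landlord offers 0 and keeps 180.
Round 4 (the tenant proposes): rejecting gives the landlord an expected 0.6 × 180 = 108, so the tenant offers 108, keeping 72.
Round 3 (the landlord proposes): rejecting gives the tenant an expected 0.6 × 72 = 43.2; the landlord offers that and keeps 136.8.
Round 2 (the tenant proposes): rejecting gives the landlord an expected 0.6 × 136.8 = 82.08, so the tenant offers 82.08, keeping 97.92.
Round 1 (the landlord proposes): rejecting gives the tenant an expected 0.6 × 97.92 = 58.752. The landlord offers 58.752 and keeps 180 − 58.752 = 121.248.

58.75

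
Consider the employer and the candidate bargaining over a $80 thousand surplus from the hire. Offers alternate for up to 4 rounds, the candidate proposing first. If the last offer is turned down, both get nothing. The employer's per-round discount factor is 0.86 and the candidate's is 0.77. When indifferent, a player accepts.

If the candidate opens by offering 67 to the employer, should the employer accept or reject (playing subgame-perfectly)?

Round 4 (the employer proposes): the candidate will accept anything ≥ 0, so the employer offers 0 and keeps 80.
Round 3 (the candidate proposes): the employer can get 80 next round, worth 0.86 × 80 = 68.8 now, so the candidate offers 68.8, keeping 11.2.
Round 2 (the employer proposes): the candidate can get 11.2 next round, worth 0.77 × 11.2 = 8.624 now; the employer offers that and keeps 71.376.
So by rejecting in round 1, the employer gets 71.376 next round, worth 0.86 × 71.376 = 61.38336 now.
Offer 67 ≥ 61.38336, so the employer accepts.

Accept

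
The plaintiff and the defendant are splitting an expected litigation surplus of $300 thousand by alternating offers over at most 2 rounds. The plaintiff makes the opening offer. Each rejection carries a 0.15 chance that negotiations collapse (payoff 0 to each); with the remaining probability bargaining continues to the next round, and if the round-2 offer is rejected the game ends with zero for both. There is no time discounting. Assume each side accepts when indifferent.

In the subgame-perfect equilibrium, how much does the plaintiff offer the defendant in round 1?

By backward induction:
Round 2 (the defendant proposes): rejection yields 0 for the plaintiff; the defendant offers 0 and keeps 300.
Round 1 (the plaintiff proposes): rejecting gives the defendant an expected 0.85 × 300 = 255; the plaintiff offers that and keeps 45.

255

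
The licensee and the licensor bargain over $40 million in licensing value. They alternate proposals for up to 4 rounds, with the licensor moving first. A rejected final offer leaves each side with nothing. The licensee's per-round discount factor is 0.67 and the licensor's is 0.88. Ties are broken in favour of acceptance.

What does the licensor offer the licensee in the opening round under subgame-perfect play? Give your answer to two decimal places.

19.02

By backward induction:
Round 4 (the licensee proposes): the licensor will accept anything ≥ 0, so the licensee offers 0 and keeps 40.
Round 3 (the licensor proposes): the licensee can get 40 next round, worth 0.67 × 40 = 26.8 now; the licensor offers that and keeps 13.2.
Round 2 (the licensee proposes): the licensor can get 13.2 next round, worth 0.88 × 13.2 = 11.616 now, so the licensee offers 11.616, keeping 28.384.
Round 1 (the licensor proposes): the licensee can get 28.384 next round, worth 0.67 × 28.384 = 19.01728 now, so the licensor offers 19.01728, keeping 20.98272.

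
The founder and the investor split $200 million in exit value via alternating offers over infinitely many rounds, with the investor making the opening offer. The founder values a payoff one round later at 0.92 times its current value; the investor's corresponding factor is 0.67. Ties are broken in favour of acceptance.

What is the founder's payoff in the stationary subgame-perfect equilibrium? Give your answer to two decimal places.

Let x be the investor's share when the investor proposes and y be the founder's share when the founder proposes.
The founder accepts iff offered ≥ 0.92·y, so x = 200 − 0.92y. Symmetrically y = 200 − 0.67x.
Substituting: x = 200 − 0.92(200 − 0.67x), giving x(1 − 0.67·0.92) = 200(1 − 0.92).
So x = 200 × 0.08 / 0.3836 ≈ 41.7101, and the founder receives 200 − x ≈ 158.2899.

158.29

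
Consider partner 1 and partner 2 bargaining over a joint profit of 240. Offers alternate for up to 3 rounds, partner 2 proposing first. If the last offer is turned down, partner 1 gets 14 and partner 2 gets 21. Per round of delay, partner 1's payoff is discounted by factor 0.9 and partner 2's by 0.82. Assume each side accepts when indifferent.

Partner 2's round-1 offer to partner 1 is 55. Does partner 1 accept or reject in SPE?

Accept

Round 3 (partner 2 proposes): partner 1 gets 14 if talks fail, so partner 2 offers 14 and keeps 226.
Round 2 (partner 1 proposes): partner 2 can get 226 next round, worth 0.82 × 226 = 185.32 now, so partner 1 offers 185.32, keeping 54.68.
So by rejecting in round 1, partner 1 gets 54.68 next round, worth 0.9 × 54.68 = 49.212 now.
Offer 55 ≥ 49.212, so partner 1 accepts.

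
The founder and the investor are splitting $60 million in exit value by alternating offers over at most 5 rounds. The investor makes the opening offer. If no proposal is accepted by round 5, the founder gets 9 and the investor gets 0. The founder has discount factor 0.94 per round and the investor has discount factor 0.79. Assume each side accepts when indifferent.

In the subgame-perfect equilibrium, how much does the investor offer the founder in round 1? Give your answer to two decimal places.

25.60

Round 5 (the investor proposes): the founder gets 9 if talks fail, so the investor offers 9 and keeps 51.
Round 4 (the founder proposes): the investor can get 51 next round, worth 0.79 × 51 = 40.29 now, so the founder offers 40.29, keeping 19.71.
Round 3 (the investor proposes): the founder can get 19.71 next round, worth 0.94 × 19.71 = 18.5274 now. The investor offers 18.5274 and keeps 60 − 18.5274 = 41.4726.
Round 2 (the founder proposes): the investor can get 41.4726 next round, worth 0.79 × 41.4726 = 32.763354 now. The founder offers 32.763354 and keeps 60 − 32.763354 = 27.236646.
Round 1 (the investor proposes): the founder can get 27.236646 next round, worth 0.94 × 27.236646 = 25.60244724 now, so the investor offers 25.60244724, keeping 34.39755276.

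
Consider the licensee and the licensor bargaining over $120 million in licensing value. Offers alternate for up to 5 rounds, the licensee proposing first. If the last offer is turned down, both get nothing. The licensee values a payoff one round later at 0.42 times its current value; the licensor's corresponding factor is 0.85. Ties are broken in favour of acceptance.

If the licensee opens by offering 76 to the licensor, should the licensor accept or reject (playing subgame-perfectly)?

Reject

Round 5 (the licensee proposes): rejection yields 0 for the licensor; the licensee offers 0 and keeps 120.
Round 4 (the licensor proposes): the licensee can get 120 next round, worth 0.42 × 120 = 50.4 now, so the licensor offers 50.4, keeping 69.6.
Round 3 (the licensee proposes): the licensor can get 69.6 next round, worth 0.85 × 69.6 = 59.16 now, so the licensee offers 59.16, keeping 60.84.
Round 2 (the licensor proposes): the licensee can get 60.84 next round, worth 0.42 × 60.84 = 25.5528 now; the licensor offers that and keeps 94.4472.
So by rejecting in round 1, the licensor gets 94.4472 next round, worth 0.85 × 94.4472 = 80.28012 now.
Offer 76 < 80.28012, so the licensor rejects.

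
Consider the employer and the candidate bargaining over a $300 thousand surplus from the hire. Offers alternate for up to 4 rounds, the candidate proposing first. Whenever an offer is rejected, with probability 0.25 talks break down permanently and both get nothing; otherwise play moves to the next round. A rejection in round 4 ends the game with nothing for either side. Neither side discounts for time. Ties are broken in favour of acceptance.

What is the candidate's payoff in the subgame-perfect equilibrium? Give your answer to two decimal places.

117.19

Round 4 (the employer proposes): rejection yields 0 for the candidate; the employer offers 0 and keeps 300.
Round 3 (the candidate proposes): rejecting gives the employer an expected 0.75 × 300 = 225. The candidate offers 225 and keeps 300 − 225 = 75.
Round 2 (the employer proposes): rejecting gives the candidate an expected 0.75 × 75 = 56.25; the employer offers that and keeps 243.75.
Round 1 (the candidate proposes): rejecting gives the employer an expected 0.75 × 243.75 = 182.8125, so the candidate offers 182.8125, keeping 117.1875.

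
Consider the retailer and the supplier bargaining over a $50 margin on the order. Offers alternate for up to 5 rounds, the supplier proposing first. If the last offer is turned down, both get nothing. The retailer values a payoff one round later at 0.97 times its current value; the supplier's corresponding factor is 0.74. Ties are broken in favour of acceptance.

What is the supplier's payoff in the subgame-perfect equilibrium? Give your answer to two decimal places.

28.34

Round 5 (the supplier proposes): the retailer will accept anything ≥ 0, so the supplier offers 0 and keeps 50.
Round 4 (the retailer proposes): the supplier can get 50 next round, worth 0.74 × 50 = 37 now, so the retailer offers 37, keeping 13.
Round 3 (the supplier proposes): the retailer can get 13 next round, worth 0.97 × 13 = 12.61 now; the supplier offers that and keeps 37.39.
Round 2 (the retailer proposes): the supplier can get 37.39 next round, worth 0.74 × 37.39 = 27.6686 now, so the retailer offers 27.6686, keeping 22.3314.
Round 1 (the supplier proposes): the retailer can get 22.3314 next round, worth 0.97 × 22.3314 = 21.661458 now, so the supplier offers 21.661458, keeping 28.338542.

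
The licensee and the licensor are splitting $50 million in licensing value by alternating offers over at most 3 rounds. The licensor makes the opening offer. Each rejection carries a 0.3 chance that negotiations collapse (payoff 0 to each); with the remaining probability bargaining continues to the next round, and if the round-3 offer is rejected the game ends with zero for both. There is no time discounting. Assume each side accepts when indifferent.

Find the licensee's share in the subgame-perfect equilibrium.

10.5

Round 3 (the licensor proposes): rejection yields 0 for the licensee; the licensor offers 0 and keeps 50.
Round 2 (the licensee proposes): rejecting gives the licensor an expected 0.7 × 50 = 35, so the licensee offers 35, keeping 15.
Round 1 (the licensor proposes): rejecting gives the licensee an expected 0.7 × 15 = 10.5. The licensor offers 10.5 and keeps 50 − 10.5 = 39.5.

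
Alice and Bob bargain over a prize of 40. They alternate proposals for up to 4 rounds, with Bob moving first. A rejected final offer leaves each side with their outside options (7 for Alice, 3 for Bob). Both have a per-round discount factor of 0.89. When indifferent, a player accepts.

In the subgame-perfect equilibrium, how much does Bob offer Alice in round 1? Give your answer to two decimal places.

Round 4 (Alice proposes): Bob gets 3 if talks fail, so Alice offers 3 and keeps 37.
Round 3 (Bob proposes): Alice can get 37 next round, worth 0.89 × 37 = 32.93 now, so Bob offers 32.93, keeping 7.07.
Round 2 (Alice proposes): Bob can get 7.07 next round, worth 0.89 × 7.07 = 6.2923 now; Alice offers that and keeps 33.7077.
Round 1 (Bob proposes): Alice can get 33.7077 next round, worth 0.89 × 33.7077 = 29.999853 now. Bob offers 29.999853 and keeps 40 − 29.999853 = 10.000147.

30.00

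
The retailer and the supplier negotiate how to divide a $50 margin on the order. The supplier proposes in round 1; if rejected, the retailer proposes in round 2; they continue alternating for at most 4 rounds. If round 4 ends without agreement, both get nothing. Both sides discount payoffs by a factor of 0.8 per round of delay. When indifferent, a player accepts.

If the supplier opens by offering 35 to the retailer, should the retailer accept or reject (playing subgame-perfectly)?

Round 4 (the retailer proposes): rejection yields 0 for the supplier; the retailer offers 0 and keeps 50.
Round 3 (the supplier proposes): the retailer can get 50 next round, worth 0.8 × 50 = 40 now; the supplier offers that and keeps 10.
Round 2 (the retailer proposes): the supplier can get 10 next round, worth 0.8 × 10 = 8 now, so the retailer offers 8, keeping 42.
So by rejecting in round 1, the retailer gets 42 next round, worth 0.8 × 42 = 33.6 now.
Offer 35 ≥ 33.6, so the retailer accepts.

Accept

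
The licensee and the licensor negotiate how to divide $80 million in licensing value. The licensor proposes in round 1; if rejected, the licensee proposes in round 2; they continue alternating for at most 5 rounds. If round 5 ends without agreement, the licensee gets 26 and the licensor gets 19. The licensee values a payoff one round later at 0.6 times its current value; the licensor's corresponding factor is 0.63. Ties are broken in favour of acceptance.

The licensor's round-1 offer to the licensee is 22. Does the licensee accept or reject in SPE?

Reject

Round 5 (the licensor proposes): the licensee gets 26 if talks fail, so the licensor offers 26 and keeps 54.
Round 4 (the licensee proposes): the licensor can get 54 next round, worth 0.63 × 54 = 34.02 now. The licensee offers 34.02 and keeps 80 − 34.02 = 45.98.
Round 3 (the licensor proposes): the licensee can get 45.98 next round, worth 0.6 × 45.98 = 27.588 now, so the licensor offers 27.588, keeping 52.412.
Round 2 (the licensee proposes): the licensor can get 52.412 next round, worth 0.63 × 52.412 = 33.01956 now, so the licensee offers 33.01956, keeping 46.98044.
So by rejecting in round 1, the licensee gets 46.98044 next round, worth 0.6 × 46.98044 = 28.188264 now.
Offer 22 < 28.188264, so the licensee rejects.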